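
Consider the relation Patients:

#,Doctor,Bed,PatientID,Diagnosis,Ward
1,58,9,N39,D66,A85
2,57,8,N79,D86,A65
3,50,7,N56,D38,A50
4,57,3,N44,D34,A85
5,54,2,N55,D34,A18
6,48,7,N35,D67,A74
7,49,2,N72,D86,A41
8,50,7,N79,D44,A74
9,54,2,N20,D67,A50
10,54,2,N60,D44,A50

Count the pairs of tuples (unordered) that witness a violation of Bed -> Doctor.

5

Bed=7: violating pairs (3,6), (6,8) — 2 pairs.
Bed=2: violating pairs (5,7), (7,9), (7,10) — 3 pairs.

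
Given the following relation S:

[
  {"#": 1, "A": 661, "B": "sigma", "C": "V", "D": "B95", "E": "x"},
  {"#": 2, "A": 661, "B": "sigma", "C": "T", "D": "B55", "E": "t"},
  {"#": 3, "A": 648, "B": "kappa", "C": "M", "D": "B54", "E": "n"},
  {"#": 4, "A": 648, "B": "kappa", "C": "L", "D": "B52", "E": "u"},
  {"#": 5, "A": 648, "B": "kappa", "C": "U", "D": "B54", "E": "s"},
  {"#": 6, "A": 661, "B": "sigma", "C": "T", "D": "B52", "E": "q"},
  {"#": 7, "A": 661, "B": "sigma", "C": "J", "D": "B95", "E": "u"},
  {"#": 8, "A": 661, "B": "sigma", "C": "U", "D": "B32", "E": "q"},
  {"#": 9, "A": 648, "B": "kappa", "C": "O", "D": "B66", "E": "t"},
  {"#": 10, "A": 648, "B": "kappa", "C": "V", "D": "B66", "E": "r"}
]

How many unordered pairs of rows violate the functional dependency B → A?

0

B=sigma: all 5 rows agree on A — 0 pairs.
B=kappa: all 5 rows agree on A — 0 pairs.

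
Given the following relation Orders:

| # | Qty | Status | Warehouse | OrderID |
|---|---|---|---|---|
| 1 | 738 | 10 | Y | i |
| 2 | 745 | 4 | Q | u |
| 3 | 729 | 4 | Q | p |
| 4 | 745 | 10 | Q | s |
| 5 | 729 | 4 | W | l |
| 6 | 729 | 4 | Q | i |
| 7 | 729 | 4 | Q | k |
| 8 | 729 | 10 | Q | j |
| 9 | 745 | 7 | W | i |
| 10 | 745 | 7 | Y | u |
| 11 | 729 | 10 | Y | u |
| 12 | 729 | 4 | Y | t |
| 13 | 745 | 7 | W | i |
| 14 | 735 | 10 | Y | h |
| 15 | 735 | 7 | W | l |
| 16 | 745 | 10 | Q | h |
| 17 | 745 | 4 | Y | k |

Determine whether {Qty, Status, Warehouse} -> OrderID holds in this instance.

(Qty=738, Status=10, Warehouse=Y): row 1 → OrderID = i ✓
(Qty=745, Status=4, Warehouse=Q): row 2 → OrderID = u ✓
(Qty=729, Status=4, Warehouse=Q): rows 3, 6, 7 → OrderID takes values {p, i, k} — violation
(Qty=745, Status=10, Warehouse=Q): rows 4, 16 → OrderID takes values {s, h} — violation
(Qty=729, Status=4, Warehouse=W): row 5 → OrderID = l ✓
(Qty=729, Status=10, Warehouse=Q): row 8 → OrderID = j ✓
(Qty=745, Status=7, Warehouse=W): rows 9, 13 → OrderID = i, i ✓
(Qty=745, Status=7, Warehouse=Y): row 10 → OrderID = u ✓
(Qty=729, Status=10, Warehouse=Y): row 11 → OrderID = u ✓
(Qty=729, Status=4, Warehouse=Y): row 12 → OrderID = t ✓
(Qty=735, Status=10, Warehouse=Y): row 14 → OrderID = h ✓
(Qty=735, Status=7, Warehouse=W): row 15 → OrderID = l ✓
(Qty=745, Status=4, Warehouse=Y): row 17 → OrderID = k ✓
Two rows agree on {Qty, Status, Warehouse} but differ on OrderID, so {Qty, Status, Warehouse} -> OrderID does not hold.

No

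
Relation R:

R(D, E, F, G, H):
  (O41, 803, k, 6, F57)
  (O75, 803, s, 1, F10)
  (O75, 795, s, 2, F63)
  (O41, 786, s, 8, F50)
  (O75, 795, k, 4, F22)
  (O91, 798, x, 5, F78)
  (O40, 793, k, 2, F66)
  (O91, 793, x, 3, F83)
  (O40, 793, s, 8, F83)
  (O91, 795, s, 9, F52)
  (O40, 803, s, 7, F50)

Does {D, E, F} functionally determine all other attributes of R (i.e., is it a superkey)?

All 11 rows have distinct {D, E, F} values, so {D, E, F} → (all attributes) holds and {D, E, F} is a superkey.

Yes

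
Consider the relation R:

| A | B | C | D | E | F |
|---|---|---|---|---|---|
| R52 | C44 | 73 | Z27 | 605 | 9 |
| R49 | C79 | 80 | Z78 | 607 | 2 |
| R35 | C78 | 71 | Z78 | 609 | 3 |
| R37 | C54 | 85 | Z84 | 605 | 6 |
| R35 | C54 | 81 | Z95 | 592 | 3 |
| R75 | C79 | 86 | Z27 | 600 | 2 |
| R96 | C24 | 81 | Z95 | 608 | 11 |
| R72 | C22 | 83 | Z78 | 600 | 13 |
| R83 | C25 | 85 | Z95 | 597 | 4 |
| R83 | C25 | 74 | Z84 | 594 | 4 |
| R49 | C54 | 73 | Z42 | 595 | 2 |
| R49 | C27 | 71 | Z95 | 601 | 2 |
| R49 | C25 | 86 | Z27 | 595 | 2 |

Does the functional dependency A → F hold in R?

A=R52: 1 row → F = 9 ✓
A=R49: 4 rows → F = 2, 2, 2, 2 ✓
A=R35: 2 rows → F = 3, 3 ✓
A=R37: 1 row → F = 6 ✓
A=R75: 1 row → F = 2 ✓
A=R96: 1 row → F = 11 ✓
A=R72: 1 row → F = 13 ✓
A=R83: 2 rows → F = 4, 4 ✓
Every A value is associated with a single F value, so A → F holds.

Yes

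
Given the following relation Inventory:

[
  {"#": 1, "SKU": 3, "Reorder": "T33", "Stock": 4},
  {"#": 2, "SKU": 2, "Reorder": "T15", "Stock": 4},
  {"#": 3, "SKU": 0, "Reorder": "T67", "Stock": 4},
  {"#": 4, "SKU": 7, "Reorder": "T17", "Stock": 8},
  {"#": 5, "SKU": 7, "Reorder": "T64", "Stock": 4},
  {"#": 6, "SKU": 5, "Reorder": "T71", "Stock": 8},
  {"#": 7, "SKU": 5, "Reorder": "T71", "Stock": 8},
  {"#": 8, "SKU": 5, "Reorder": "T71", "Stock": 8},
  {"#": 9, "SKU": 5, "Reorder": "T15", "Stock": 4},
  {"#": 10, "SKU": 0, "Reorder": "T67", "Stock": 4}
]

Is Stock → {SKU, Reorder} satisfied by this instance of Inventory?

Stock=4: rows 1, 2, 3, 5, 9, 10 → {SKU,Reorder} takes values {(3, T33), (2, T15), (0, T67), (7, T64), (5, T15)} — violation
Stock=8: rows 4, 6, 7, 8 → {SKU,Reorder} takes values {(7, T17), (5, T71)} — violation
Two rows agree on Stock but differ on {SKU, Reorder}, so Stock → {SKU, Reorder} does not hold.

No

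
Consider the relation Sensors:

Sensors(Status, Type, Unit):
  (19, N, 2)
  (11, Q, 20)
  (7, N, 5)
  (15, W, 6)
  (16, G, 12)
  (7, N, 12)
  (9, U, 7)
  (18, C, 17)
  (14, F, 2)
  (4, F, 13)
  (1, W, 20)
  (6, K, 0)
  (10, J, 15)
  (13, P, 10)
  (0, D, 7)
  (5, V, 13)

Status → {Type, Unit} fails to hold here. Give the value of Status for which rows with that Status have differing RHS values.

7

Status=19: 1 row → {Type,Unit} = (N, 2) ✓
Status=11: 1 row → {Type,Unit} = (Q, 20) ✓
Status=7: 2 rows → {Type,Unit} takes values {(N, 5), (N, 12)} — violation
Status=15: 1 row → {Type,Unit} = (W, 6) ✓
Status=16: 1 row → {Type,Unit} = (G, 12) ✓
Status=9: 1 row → {Type,Unit} = (U, 7) ✓
Status=18: 1 row → {Type,Unit} = (C, 17) ✓
Status=14: 1 row → {Type,Unit} = (F, 2) ✓
Status=4: 1 row → {Type,Unit} = (F, 13) ✓
Status=1: 1 row → {Type,Unit} = (W, 20) ✓
Status=6: 1 row → {Type,Unit} = (K, 0) ✓
Status=10: 1 row → {Type,Unit} = (J, 15) ✓
Status=13: 1 row → {Type,Unit} = (P, 10) ✓
Status=0: 1 row → {Type,Unit} = (D, 7) ✓
Status=5: 1 row → {Type,Unit} = (V, 13) ✓
The only Status value with inconsistent RHS is Status=7.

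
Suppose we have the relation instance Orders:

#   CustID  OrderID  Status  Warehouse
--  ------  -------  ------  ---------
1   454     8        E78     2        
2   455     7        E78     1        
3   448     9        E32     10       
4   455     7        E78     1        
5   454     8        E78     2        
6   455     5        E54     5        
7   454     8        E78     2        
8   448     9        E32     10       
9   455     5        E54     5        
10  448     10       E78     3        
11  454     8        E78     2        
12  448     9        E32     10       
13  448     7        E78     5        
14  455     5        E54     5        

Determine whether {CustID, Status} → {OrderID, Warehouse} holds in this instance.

No

(CustID=454, Status=E78): rows 1, 5, 7, 11 → {OrderID,Warehouse} = (8, 2), (8, 2), (8, 2), (8, 2) ✓
(CustID=455, Status=E78): rows 2, 4 → {OrderID,Warehouse} = (7, 1), (7, 1) ✓
(CustID=448, Status=E32): rows 3, 8, 12 → {OrderID,Warehouse} = (9, 10), (9, 10), (9, 10) ✓
(CustID=455, Status=E54): rows 6, 9, 14 → {OrderID,Warehouse} = (5, 5), (5, 5), (5, 5) ✓
(CustID=448, Status=E78): rows 10, 13 → {OrderID,Warehouse} takes values {(10, 3), (7, 5)} — violation
Two rows agree on {CustID, Status} but differ on {OrderID, Warehouse}, so {CustID, Status} → {OrderID, Warehouse} does not hold.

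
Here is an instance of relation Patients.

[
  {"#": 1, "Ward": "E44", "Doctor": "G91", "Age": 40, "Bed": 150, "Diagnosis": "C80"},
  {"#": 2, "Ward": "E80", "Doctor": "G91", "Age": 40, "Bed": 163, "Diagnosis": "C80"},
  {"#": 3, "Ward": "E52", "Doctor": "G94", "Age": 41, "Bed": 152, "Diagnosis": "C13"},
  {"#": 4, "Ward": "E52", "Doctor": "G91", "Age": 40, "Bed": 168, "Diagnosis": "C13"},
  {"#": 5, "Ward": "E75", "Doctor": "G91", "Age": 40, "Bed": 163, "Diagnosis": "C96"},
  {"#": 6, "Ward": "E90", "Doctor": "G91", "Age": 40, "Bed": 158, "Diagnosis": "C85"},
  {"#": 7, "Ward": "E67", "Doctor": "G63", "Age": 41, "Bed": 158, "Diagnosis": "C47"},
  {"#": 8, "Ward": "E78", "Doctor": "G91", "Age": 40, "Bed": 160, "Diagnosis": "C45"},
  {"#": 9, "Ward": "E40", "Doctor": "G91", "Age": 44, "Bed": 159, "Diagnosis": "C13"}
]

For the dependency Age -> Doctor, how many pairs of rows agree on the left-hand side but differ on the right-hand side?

Age=40: all 6 rows agree on Doctor — 0 pairs.
Age=41: violating pairs (3,7) — 1 pair.

1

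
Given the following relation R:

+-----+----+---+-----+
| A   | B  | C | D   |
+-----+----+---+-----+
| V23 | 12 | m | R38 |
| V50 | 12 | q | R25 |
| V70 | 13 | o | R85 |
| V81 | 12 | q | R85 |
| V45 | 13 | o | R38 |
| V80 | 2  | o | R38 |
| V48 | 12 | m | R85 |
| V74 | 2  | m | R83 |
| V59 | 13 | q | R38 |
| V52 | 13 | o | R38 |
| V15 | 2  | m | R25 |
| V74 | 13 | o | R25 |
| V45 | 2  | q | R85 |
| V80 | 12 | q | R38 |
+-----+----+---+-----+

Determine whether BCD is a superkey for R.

No

Two distinct rows share (B=13, C=o, D=R38), so BCD does not determine every attribute — not a superkey.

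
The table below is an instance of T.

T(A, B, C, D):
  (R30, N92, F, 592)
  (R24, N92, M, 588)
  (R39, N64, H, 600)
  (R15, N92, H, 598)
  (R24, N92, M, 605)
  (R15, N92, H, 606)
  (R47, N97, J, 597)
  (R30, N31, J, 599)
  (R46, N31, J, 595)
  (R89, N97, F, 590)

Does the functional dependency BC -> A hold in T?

No

(B=N92, C=F): 1 row → A = R30 ✓
(B=N92, C=M): 2 rows → A = R24, R24 ✓
(B=N64, C=H): 1 row → A = R39 ✓
(B=N92, C=H): 2 rows → A = R15, R15 ✓
(B=N97, C=J): 1 row → A = R47 ✓
(B=N31, C=J): 2 rows → A takes values {R30, R46} — violation
(B=N97, C=F): 1 row → A = R89 ✓
Two rows agree on BC but differ on A, so BC -> A does not hold.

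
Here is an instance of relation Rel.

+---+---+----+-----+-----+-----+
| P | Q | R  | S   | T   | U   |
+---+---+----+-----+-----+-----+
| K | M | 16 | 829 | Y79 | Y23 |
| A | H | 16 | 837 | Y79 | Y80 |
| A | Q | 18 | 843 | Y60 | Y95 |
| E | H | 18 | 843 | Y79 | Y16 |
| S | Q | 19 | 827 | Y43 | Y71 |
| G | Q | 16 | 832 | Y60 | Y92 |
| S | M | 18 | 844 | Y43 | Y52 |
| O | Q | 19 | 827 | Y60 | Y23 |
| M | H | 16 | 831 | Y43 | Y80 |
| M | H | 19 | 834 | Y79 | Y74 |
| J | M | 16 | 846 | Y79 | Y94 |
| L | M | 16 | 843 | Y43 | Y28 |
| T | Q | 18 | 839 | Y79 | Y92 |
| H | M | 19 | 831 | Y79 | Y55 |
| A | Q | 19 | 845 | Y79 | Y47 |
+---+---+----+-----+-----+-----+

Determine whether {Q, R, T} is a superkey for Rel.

No

Two distinct rows share (Q=M, R=16, T=Y79), so {Q, R, T} does not determine every attribute — not a superkey.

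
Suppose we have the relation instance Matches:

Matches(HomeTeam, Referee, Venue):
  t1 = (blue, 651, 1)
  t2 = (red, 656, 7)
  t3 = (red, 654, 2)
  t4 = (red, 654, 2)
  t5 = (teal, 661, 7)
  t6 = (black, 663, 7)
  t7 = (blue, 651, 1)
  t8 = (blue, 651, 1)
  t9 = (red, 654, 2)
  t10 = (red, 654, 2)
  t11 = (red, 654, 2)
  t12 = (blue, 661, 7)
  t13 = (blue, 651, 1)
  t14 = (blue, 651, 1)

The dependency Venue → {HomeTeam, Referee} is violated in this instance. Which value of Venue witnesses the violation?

7

Venue=1: rows 1, 7, 8, 13, 14 → {HomeTeam,Referee} = (blue, 651), (blue, 651), (blue, 651), (blue, 651), (blue, 651) ✓
Venue=7: rows 2, 5, 6, 12 → {HomeTeam,Referee} takes values {(red, 656), (teal, 661), (black, 663), (blue, 661)} — violation
Venue=2: rows 3, 4, 9, 10, 11 → {HomeTeam,Referee} = (red, 654), (red, 654), (red, 654), (red, 654), (red, 654) ✓
The only Venue value with inconsistent RHS is Venue=7.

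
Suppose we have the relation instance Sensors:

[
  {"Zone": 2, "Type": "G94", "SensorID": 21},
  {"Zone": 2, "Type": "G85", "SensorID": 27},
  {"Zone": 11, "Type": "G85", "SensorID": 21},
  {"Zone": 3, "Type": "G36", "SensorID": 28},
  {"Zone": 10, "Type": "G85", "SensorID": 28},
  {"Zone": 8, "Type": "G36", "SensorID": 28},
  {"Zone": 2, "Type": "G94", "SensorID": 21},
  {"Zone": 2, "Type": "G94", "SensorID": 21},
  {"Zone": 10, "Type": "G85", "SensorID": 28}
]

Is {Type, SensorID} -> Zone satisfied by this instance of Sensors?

No

(Type=G94, SensorID=21): 3 rows → Zone = 2, 2, 2 ✓
(Type=G85, SensorID=27): 1 row → Zone = 2 ✓
(Type=G85, SensorID=21): 1 row → Zone = 11 ✓
(Type=G36, SensorID=28): 2 rows → Zone takes values {3, 8} — violation
(Type=G85, SensorID=28): 2 rows → Zone = 10, 10 ✓
Two rows agree on {Type, SensorID} but differ on Zone, so {Type, SensorID} -> Zone does not hold.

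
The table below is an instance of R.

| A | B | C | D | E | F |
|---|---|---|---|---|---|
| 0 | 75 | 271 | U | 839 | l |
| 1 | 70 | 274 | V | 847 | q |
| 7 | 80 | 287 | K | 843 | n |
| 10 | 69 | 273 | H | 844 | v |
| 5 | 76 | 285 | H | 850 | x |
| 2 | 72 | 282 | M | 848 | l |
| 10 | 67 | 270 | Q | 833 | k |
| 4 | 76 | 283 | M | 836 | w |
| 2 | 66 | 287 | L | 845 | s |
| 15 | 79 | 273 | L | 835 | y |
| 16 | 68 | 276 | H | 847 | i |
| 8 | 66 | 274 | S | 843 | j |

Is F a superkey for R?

Two distinct rows share F=l, so F does not determine every attribute — not a superkey.

No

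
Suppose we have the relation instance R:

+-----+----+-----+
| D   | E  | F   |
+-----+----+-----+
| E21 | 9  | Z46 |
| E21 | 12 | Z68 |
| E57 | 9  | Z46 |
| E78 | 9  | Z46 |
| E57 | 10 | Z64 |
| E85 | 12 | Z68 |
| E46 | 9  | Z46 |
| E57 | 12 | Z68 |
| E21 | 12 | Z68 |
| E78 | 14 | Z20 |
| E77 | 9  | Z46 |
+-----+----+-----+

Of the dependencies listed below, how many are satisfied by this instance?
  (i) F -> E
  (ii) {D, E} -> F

(i) F -> E: every LHS value maps to a single RHS value — holds.
(ii) {D, E} -> F: every LHS value maps to a single RHS value — holds.
2 of the 2 dependencies hold.

2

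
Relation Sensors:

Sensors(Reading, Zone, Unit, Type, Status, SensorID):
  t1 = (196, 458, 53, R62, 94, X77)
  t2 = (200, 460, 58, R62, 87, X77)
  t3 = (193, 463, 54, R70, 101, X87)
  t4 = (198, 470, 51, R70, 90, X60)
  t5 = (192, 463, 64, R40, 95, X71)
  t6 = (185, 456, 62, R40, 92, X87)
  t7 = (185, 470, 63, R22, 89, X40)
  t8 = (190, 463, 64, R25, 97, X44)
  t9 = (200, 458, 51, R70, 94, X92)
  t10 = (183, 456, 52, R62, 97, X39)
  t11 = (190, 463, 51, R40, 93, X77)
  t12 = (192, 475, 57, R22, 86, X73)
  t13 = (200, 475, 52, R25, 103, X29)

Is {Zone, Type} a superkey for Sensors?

No

Rows 5 and 11 have the same {Zone, Type} value (Zone=463, Type=R40) but are distinct tuples, so {Zone, Type} does not determine every attribute — not a superkey.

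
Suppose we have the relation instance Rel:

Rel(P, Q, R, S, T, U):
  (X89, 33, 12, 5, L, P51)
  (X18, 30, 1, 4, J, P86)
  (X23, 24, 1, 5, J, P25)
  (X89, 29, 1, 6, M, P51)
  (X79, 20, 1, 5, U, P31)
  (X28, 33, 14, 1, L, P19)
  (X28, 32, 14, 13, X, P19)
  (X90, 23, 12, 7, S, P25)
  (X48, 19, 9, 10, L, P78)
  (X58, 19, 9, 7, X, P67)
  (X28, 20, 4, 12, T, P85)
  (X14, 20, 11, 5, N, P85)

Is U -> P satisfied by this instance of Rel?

No

U=P51: 2 rows → P = X89, X89 ✓
U=P86: 1 row → P = X18 ✓
U=P25: 2 rows → P takes values {X23, X90} — violation
U=P31: 1 row → P = X79 ✓
U=P19: 2 rows → P = X28, X28 ✓
U=P78: 1 row → P = X48 ✓
U=P67: 1 row → P = X58 ✓
U=P85: 2 rows → P takes values {X28, X14} — violation
Two rows agree on U but differ on P, so U -> P does not hold.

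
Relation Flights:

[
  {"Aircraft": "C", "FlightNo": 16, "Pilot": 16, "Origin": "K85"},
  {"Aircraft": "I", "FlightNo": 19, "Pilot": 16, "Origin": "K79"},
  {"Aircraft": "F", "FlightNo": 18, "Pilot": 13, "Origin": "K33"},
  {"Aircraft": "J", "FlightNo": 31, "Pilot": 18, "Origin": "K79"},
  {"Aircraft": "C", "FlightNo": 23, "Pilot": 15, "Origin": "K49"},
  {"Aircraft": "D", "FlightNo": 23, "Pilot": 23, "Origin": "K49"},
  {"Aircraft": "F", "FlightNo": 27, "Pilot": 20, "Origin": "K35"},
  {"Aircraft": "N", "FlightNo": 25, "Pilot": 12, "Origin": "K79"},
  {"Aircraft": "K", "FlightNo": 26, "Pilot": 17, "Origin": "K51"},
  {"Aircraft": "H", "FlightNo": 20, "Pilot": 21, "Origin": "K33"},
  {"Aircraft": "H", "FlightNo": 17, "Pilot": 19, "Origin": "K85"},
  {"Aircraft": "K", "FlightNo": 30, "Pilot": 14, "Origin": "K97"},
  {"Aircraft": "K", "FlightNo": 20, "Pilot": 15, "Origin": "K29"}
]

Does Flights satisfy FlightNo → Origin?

No

FlightNo=16: 1 row → Origin = K85 ✓
FlightNo=19: 1 row → Origin = K79 ✓
FlightNo=18: 1 row → Origin = K33 ✓
FlightNo=31: 1 row → Origin = K79 ✓
FlightNo=23: 2 rows → Origin = K49, K49 ✓
FlightNo=27: 1 row → Origin = K35 ✓
FlightNo=25: 1 row → Origin = K79 ✓
FlightNo=26: 1 row → Origin = K51 ✓
FlightNo=20: 2 rows → Origin takes values {K33, K29} — violation
FlightNo=17: 1 row → Origin = K85 ✓
FlightNo=30: 1 row → Origin = K97 ✓
Two rows agree on FlightNo but differ on Origin, so FlightNo → Origin does not hold.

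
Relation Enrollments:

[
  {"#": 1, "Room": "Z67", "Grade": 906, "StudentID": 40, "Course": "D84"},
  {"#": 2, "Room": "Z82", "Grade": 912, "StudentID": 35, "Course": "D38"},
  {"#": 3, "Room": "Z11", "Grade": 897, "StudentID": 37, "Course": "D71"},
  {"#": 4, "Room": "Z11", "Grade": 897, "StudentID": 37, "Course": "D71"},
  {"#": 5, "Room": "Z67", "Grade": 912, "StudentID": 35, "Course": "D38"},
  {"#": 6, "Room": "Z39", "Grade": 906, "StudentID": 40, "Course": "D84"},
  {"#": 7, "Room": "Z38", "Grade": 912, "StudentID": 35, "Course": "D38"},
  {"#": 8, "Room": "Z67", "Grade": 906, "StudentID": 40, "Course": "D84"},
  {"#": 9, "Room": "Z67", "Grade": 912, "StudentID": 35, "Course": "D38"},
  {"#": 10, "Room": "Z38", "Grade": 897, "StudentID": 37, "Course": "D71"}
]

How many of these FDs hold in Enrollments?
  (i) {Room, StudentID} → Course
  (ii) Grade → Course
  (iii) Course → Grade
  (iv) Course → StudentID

(i) {Room, StudentID} → Course: every LHS value maps to a single RHS value — holds.
(ii) Grade → Course: every LHS value maps to a single RHS value — holds.
(iii) Course → Grade: every LHS value maps to a single RHS value — holds.
(iv) Course → StudentID: every LHS value maps to a single RHS value — holds.
4 of the 4 dependencies hold.

4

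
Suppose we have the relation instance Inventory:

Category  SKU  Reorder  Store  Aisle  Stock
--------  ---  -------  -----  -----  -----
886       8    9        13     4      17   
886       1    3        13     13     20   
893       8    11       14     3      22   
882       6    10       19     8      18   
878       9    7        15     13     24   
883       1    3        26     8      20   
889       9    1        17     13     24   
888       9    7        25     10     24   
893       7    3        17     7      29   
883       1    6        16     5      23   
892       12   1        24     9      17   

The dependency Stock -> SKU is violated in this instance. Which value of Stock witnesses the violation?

17

Stock=17: 2 rows → SKU takes values {8, 12} — violation
Stock=20: 2 rows → SKU = 1, 1 ✓
Stock=22: 1 row → SKU = 8 ✓
Stock=18: 1 row → SKU = 6 ✓
Stock=24: 3 rows → SKU = 9, 9, 9 ✓
Stock=29: 1 row → SKU = 7 ✓
Stock=23: 1 row → SKU = 1 ✓
The only Stock value with inconsistent SKU is Stock=17.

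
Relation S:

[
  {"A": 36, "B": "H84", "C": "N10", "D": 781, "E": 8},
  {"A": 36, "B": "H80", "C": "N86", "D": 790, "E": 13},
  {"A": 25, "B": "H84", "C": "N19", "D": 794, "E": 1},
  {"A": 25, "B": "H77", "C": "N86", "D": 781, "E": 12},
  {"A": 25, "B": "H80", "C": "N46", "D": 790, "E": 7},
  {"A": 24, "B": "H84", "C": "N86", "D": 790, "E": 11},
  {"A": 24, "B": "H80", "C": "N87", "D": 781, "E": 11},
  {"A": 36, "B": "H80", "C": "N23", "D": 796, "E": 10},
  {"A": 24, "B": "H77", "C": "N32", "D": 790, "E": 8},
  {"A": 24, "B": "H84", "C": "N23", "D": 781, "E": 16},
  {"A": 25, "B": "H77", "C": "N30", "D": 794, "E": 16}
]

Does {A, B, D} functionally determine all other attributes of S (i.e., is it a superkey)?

Yes

All 11 rows have distinct {A, B, D} values, so {A, B, D} → (all attributes) holds and {A, B, D} is a superkey.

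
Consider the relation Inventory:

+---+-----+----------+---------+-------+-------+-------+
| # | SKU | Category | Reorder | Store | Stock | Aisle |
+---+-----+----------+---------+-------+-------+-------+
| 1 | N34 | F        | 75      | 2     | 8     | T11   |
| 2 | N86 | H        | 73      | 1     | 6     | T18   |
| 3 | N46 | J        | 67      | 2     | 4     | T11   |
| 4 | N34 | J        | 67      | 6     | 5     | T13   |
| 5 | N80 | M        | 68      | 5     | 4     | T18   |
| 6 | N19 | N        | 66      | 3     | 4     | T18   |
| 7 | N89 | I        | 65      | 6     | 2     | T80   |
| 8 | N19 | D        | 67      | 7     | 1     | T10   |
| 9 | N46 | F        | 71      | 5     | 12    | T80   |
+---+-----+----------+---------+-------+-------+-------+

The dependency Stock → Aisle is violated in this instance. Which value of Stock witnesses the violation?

Stock=8: row 1 → Aisle = T11 ✓
Stock=6: row 2 → Aisle = T18 ✓
Stock=4: rows 3, 5, 6 → Aisle takes values {T11, T18} — violation
Stock=5: row 4 → Aisle = T13 ✓
Stock=2: row 7 → Aisle = T80 ✓
Stock=1: row 8 → Aisle = T10 ✓
Stock=12: row 9 → Aisle = T80 ✓
The only Stock value with inconsistent Aisle is Stock=4.

4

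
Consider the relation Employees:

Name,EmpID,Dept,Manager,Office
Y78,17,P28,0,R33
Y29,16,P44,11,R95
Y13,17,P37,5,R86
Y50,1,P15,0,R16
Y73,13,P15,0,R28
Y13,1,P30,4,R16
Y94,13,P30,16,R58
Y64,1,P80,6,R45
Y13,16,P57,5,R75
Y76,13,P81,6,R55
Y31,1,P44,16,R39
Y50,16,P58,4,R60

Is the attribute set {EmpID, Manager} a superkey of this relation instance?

Yes

All 12 rows have distinct {EmpID, Manager} values, so {EmpID, Manager} → (all attributes) holds and {EmpID, Manager} is a superkey.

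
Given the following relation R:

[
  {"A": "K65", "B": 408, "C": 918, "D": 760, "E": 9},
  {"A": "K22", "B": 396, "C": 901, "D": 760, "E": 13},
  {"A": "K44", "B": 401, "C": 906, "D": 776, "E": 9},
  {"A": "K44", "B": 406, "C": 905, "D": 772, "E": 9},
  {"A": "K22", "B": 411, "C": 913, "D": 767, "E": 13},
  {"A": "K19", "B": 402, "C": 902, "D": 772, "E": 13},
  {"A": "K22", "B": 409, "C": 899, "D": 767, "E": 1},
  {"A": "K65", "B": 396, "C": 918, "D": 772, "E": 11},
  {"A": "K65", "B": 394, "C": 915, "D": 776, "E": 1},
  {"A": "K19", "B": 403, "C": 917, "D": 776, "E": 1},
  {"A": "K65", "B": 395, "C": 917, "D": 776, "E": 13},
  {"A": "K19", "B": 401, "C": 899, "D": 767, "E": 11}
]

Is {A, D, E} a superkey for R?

All 12 rows have distinct {A, D, E} values, so {A, D, E} → (all attributes) holds and {A, D, E} is a superkey.

Yes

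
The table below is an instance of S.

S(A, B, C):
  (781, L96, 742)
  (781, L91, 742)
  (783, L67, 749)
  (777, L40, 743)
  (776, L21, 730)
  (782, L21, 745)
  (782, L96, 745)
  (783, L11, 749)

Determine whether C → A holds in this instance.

C=742: 2 rows → A = 781, 781 ✓
C=749: 2 rows → A = 783, 783 ✓
C=743: 1 row → A = 777 ✓
C=730: 1 row → A = 776 ✓
C=745: 2 rows → A = 782, 782 ✓
Every C value is associated with a single A value, so C → A holds.

Yes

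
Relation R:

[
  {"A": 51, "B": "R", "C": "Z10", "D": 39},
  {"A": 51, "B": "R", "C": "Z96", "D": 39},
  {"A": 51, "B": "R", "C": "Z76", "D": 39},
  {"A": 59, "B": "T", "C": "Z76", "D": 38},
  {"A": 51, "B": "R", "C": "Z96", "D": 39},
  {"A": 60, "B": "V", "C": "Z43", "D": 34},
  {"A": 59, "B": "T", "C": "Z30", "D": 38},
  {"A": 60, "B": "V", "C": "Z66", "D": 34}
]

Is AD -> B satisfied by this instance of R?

(A=51, D=39): 4 rows → B = R, R, R, R ✓
(A=59, D=38): 2 rows → B = T, T ✓
(A=60, D=34): 2 rows → B = V, V ✓
Every AD value is associated with a single B value, so AD -> B holds.

Yes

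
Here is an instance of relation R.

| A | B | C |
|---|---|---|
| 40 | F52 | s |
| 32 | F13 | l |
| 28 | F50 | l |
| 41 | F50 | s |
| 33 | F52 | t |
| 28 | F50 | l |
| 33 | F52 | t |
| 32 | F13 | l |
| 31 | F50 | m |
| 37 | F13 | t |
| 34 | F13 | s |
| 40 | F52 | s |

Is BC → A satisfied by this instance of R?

(B=F52, C=s): 2 rows → A = 40, 40 ✓
(B=F13, C=l): 2 rows → A = 32, 32 ✓
(B=F50, C=l): 2 rows → A = 28, 28 ✓
(B=F50, C=s): 1 row → A = 41 ✓
(B=F52, C=t): 2 rows → A = 33, 33 ✓
(B=F50, C=m): 1 row → A = 31 ✓
(B=F13, C=t): 1 row → A = 37 ✓
(B=F13, C=s): 1 row → A = 34 ✓
Every BC value is associated with a single A value, so BC → A holds.

Yes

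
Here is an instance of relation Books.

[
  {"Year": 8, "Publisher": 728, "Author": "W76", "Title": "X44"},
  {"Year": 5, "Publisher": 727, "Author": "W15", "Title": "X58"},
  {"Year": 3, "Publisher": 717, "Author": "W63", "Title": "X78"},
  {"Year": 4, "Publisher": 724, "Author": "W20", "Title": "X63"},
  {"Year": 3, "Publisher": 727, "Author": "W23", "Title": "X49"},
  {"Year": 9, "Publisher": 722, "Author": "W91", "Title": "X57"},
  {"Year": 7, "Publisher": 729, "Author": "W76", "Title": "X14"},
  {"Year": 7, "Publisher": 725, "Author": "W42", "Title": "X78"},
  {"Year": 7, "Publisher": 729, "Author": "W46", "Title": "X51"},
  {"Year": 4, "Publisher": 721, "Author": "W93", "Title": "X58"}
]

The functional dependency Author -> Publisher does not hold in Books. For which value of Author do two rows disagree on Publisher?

W76

Author=W76: 2 rows → Publisher takes values {728, 729} — violation
Author=W15: 1 row → Publisher = 727 ✓
Author=W63: 1 row → Publisher = 717 ✓
Author=W20: 1 row → Publisher = 724 ✓
Author=W23: 1 row → Publisher = 727 ✓
Author=W91: 1 row → Publisher = 722 ✓
Author=W42: 1 row → Publisher = 725 ✓
Author=W46: 1 row → Publisher = 729 ✓
Author=W93: 1 row → Publisher = 721 ✓
The only Author value with inconsistent Publisher is Author=W76.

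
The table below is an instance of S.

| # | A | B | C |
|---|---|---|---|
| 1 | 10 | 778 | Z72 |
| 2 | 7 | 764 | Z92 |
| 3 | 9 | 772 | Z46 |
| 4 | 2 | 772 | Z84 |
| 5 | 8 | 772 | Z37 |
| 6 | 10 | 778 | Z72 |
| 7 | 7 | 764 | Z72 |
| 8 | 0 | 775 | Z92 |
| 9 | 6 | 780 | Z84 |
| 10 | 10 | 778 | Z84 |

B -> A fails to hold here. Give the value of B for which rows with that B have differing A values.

772

B=778: rows 1, 6, 10 → A = 10, 10, 10 ✓
B=764: rows 2, 7 → A = 7, 7 ✓
B=772: rows 3, 4, 5 → A takes values {9, 2, 8} — violation
B=775: row 8 → A = 0 ✓
B=780: row 9 → A = 6 ✓
The only B value with inconsistent A is B=772.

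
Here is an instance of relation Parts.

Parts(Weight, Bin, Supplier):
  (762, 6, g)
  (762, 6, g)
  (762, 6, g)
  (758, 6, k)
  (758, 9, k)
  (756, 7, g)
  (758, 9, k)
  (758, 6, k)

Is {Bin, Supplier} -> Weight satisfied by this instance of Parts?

Yes

(Bin=6, Supplier=g): 3 rows → Weight = 762, 762, 762 ✓
(Bin=6, Supplier=k): 2 rows → Weight = 758, 758 ✓
(Bin=9, Supplier=k): 2 rows → Weight = 758, 758 ✓
(Bin=7, Supplier=g): 1 row → Weight = 756 ✓
Every {Bin, Supplier} value is associated with a single Weight value, so {Bin, Supplier} -> Weight holds.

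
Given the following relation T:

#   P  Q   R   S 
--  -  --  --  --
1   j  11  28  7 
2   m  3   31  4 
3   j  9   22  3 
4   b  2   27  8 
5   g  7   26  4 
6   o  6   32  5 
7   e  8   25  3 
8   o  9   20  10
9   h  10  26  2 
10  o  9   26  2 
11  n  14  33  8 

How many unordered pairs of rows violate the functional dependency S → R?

3

S=4: violating pairs (2,5) — 1 pair.
S=3: violating pairs (3,7) — 1 pair.
S=8: violating pairs (4,11) — 1 pair.
S=2: all 2 rows agree on R — 0 pairs.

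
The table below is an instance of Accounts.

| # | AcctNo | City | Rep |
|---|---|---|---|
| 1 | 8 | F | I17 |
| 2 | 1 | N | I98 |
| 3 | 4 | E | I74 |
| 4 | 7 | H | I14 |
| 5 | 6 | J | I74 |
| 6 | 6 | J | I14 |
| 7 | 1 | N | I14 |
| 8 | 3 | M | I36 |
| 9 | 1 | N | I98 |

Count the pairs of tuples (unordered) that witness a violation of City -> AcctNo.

0

City=N: all 3 rows agree on AcctNo — 0 pairs.
City=J: all 2 rows agree on AcctNo — 0 pairs.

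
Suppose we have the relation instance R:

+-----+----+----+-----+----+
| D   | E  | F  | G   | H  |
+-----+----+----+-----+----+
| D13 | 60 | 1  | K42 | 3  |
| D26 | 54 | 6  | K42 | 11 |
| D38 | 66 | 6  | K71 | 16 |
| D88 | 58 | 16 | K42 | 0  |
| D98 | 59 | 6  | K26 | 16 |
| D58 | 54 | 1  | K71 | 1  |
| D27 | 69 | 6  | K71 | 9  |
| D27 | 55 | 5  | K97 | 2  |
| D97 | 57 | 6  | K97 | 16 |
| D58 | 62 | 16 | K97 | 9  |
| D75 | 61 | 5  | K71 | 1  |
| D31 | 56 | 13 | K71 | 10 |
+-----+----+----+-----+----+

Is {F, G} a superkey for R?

Two distinct rows share (F=6, G=K71), so {F, G} does not determine every attribute — not a superkey.

No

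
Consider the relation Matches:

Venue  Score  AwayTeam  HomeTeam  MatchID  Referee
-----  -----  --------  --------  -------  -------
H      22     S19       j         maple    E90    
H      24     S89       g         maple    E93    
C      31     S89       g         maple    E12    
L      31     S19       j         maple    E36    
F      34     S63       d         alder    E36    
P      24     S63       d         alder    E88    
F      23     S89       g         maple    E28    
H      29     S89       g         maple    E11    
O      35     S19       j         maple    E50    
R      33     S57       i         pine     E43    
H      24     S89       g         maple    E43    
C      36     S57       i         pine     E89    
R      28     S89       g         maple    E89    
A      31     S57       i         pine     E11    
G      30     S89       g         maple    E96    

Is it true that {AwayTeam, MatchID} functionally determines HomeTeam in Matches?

Yes

(AwayTeam=S19, MatchID=maple): 3 rows → HomeTeam = j, j, j ✓
(AwayTeam=S89, MatchID=maple): 7 rows → HomeTeam = g, g, g, g, g, g, g ✓
(AwayTeam=S63, MatchID=alder): 2 rows → HomeTeam = d, d ✓
(AwayTeam=S57, MatchID=pine): 3 rows → HomeTeam = i, i, i ✓
Every {AwayTeam, MatchID} value is associated with a single HomeTeam value, so {AwayTeam, MatchID} -> HomeTeam holds.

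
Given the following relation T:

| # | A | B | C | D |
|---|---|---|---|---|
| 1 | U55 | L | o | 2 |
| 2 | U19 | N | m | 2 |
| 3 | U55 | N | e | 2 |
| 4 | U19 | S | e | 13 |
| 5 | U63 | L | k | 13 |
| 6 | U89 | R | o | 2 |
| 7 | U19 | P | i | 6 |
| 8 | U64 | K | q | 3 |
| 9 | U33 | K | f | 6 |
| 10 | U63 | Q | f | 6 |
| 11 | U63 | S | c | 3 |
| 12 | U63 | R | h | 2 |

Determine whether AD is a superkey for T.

No

Rows 1 and 3 have the same AD value (A=U55, D=2) but are distinct tuples, so AD does not determine every attribute — not a superkey.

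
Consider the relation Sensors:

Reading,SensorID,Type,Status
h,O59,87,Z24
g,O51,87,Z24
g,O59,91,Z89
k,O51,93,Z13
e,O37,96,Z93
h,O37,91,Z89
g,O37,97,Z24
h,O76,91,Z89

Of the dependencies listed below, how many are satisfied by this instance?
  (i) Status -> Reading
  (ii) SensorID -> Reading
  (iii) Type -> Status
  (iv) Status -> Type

(i) Status -> Reading: Status=Z24: 3 rows → Reading takes values {h, g} — violation; Status=Z89: 3 rows → Reading takes values {g, h} — violation — fails.
(ii) SensorID -> Reading: SensorID=O59: 2 rows → Reading takes values {h, g} — violation; SensorID=O51: 2 rows → Reading takes values {g, k} — violation; SensorID=O37: 3 rows → Reading takes values {e, h, g} — violation — fails.
(iii) Type -> Status: every LHS value maps to a single RHS value — holds.
(iv) Status -> Type: Status=Z24: 3 rows → Type takes values {87, 97} — violation — fails.
1 of the 4 dependencies holds.

1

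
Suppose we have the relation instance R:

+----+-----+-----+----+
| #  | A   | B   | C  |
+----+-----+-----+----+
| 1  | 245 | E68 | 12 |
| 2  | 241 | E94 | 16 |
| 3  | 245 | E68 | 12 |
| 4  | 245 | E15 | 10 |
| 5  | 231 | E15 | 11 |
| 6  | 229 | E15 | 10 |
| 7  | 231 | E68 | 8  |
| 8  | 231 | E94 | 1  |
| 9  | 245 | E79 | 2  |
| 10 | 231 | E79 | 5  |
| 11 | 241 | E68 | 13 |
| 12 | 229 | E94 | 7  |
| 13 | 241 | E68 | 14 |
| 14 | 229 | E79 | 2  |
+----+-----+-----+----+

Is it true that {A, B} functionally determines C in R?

(A=245, B=E68): rows 1, 3 → C = 12, 12 ✓
(A=241, B=E94): row 2 → C = 16 ✓
(A=245, B=E15): row 4 → C = 10 ✓
(A=231, B=E15): row 5 → C = 11 ✓
(A=229, B=E15): row 6 → C = 10 ✓
(A=231, B=E68): row 7 → C = 8 ✓
(A=231, B=E94): row 8 → C = 1 ✓
(A=245, B=E79): row 9 → C = 2 ✓
(A=231, B=E79): row 10 → C = 5 ✓
(A=241, B=E68): rows 11, 13 → C takes values {13, 14} — violation
(A=229, B=E94): row 12 → C = 7 ✓
(A=229, B=E79): row 14 → C = 2 ✓
Two rows agree on {A, B} but differ on C, so {A, B} → C does not hold.

No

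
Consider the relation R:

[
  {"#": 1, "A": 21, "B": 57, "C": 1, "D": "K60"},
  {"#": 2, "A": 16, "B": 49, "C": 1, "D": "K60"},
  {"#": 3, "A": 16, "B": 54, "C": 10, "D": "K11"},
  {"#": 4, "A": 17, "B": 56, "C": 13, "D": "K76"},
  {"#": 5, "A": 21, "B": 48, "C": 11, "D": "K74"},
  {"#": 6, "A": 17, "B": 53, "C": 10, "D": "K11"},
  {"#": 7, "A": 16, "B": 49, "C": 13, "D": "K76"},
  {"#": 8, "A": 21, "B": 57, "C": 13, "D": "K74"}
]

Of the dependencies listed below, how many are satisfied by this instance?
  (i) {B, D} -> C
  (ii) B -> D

(i) {B, D} -> C: every LHS value maps to a single RHS value — holds.
(ii) B -> D: B=57: rows 1, 8 → D takes values {K60, K74} — violation; B=49: rows 2, 7 → D takes values {K60, K76} — violation — fails.
1 of the 2 dependencies holds.

1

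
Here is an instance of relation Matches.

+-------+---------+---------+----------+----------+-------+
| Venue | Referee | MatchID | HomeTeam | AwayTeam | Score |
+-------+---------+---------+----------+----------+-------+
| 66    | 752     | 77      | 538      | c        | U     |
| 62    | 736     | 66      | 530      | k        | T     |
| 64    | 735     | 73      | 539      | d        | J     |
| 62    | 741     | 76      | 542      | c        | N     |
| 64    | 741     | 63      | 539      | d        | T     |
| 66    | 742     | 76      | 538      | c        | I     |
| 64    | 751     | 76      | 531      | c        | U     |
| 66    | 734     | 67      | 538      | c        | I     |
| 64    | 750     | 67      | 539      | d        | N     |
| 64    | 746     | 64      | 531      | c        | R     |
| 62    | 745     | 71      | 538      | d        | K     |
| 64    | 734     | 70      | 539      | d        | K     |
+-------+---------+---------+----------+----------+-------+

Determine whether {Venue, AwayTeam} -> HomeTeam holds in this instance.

Yes

(Venue=66, AwayTeam=c): 3 rows → HomeTeam = 538, 538, 538 ✓
(Venue=62, AwayTeam=k): 1 row → HomeTeam = 530 ✓
(Venue=64, AwayTeam=d): 4 rows → HomeTeam = 539, 539, 539, 539 ✓
(Venue=62, AwayTeam=c): 1 row → HomeTeam = 542 ✓
(Venue=64, AwayTeam=c): 2 rows → HomeTeam = 531, 531 ✓
(Venue=62, AwayTeam=d): 1 row → HomeTeam = 538 ✓
Every {Venue, AwayTeam} value is associated with a single HomeTeam value, so {Venue, AwayTeam} -> HomeTeam holds.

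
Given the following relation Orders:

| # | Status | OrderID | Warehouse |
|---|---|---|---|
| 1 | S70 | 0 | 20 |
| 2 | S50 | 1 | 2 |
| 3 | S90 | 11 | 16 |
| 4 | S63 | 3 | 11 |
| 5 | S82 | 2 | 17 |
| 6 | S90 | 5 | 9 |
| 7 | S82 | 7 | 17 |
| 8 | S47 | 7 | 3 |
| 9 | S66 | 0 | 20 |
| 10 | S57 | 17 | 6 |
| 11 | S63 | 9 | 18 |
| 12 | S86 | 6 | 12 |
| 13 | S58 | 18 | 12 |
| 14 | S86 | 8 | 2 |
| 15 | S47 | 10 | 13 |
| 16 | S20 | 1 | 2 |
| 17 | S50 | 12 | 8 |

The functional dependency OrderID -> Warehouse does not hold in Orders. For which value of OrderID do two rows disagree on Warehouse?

7

OrderID=0: rows 1, 9 → Warehouse = 20, 20 ✓
OrderID=1: rows 2, 16 → Warehouse = 2, 2 ✓
OrderID=11: row 3 → Warehouse = 16 ✓
OrderID=3: row 4 → Warehouse = 11 ✓
OrderID=2: row 5 → Warehouse = 17 ✓
OrderID=5: row 6 → Warehouse = 9 ✓
OrderID=7: rows 7, 8 → Warehouse takes values {17, 3} — violation
OrderID=17: row 10 → Warehouse = 6 ✓
OrderID=9: row 11 → Warehouse = 18 ✓
OrderID=6: row 12 → Warehouse = 12 ✓
OrderID=18: row 13 → Warehouse = 12 ✓
OrderID=8: row 14 → Warehouse = 2 ✓
OrderID=10: row 15 → Warehouse = 13 ✓
OrderID=12: row 17 → Warehouse = 8 ✓
The only OrderID value with inconsistent Warehouse is OrderID=7.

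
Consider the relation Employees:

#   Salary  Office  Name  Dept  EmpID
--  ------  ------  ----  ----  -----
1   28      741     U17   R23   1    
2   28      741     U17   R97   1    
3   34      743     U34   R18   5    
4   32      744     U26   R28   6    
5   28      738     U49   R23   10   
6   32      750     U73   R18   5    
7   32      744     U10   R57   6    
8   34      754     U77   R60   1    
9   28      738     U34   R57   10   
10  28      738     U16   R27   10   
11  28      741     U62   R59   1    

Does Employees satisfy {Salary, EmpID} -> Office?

(Salary=28, EmpID=1): rows 1, 2, 11 → Office = 741, 741, 741 ✓
(Salary=34, EmpID=5): row 3 → Office = 743 ✓
(Salary=32, EmpID=6): rows 4, 7 → Office = 744, 744 ✓
(Salary=28, EmpID=10): rows 5, 9, 10 → Office = 738, 738, 738 ✓
(Salary=32, EmpID=5): row 6 → Office = 750 ✓
(Salary=34, EmpID=1): row 8 → Office = 754 ✓
Every {Salary, EmpID} value is associated with a single Office value, so {Salary, EmpID} -> Office holds.

Yes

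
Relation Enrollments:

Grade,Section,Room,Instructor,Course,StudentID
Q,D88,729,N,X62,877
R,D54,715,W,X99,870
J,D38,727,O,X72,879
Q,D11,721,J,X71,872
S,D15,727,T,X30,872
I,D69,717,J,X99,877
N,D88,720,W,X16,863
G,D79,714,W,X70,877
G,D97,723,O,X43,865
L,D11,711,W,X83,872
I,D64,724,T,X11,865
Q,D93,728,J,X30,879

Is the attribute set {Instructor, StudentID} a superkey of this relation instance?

All 12 rows have distinct {Instructor, StudentID} values, so {Instructor, StudentID} → (all attributes) holds and {Instructor, StudentID} is a superkey.

Yes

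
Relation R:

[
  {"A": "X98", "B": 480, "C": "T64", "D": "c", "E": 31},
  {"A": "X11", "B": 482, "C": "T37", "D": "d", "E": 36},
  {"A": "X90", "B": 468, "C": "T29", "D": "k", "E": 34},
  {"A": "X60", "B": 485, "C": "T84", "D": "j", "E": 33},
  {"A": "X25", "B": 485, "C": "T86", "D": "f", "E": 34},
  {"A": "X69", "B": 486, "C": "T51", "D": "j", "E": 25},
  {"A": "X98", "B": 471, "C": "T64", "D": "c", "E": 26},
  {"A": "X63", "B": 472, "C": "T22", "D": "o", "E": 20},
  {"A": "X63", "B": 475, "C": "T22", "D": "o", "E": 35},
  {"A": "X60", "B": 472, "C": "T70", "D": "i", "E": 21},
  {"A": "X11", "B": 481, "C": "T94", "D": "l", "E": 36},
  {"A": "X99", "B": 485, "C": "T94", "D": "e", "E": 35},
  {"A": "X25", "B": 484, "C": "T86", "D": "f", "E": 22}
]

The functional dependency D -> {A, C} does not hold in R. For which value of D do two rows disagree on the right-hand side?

D=c: 2 rows → {A,C} = (X98, T64), (X98, T64) ✓
D=d: 1 row → {A,C} = (X11, T37) ✓
D=k: 1 row → {A,C} = (X90, T29) ✓
D=j: 2 rows → {A,C} takes values {(X60, T84), (X69, T51)} — violation
D=f: 2 rows → {A,C} = (X25, T86), (X25, T86) ✓
D=o: 2 rows → {A,C} = (X63, T22), (X63, T22) ✓
D=i: 1 row → {A,C} = (X60, T70) ✓
D=l: 1 row → {A,C} = (X11, T94) ✓
D=e: 1 row → {A,C} = (X99, T94) ✓
The only D value with inconsistent RHS is D=j.

j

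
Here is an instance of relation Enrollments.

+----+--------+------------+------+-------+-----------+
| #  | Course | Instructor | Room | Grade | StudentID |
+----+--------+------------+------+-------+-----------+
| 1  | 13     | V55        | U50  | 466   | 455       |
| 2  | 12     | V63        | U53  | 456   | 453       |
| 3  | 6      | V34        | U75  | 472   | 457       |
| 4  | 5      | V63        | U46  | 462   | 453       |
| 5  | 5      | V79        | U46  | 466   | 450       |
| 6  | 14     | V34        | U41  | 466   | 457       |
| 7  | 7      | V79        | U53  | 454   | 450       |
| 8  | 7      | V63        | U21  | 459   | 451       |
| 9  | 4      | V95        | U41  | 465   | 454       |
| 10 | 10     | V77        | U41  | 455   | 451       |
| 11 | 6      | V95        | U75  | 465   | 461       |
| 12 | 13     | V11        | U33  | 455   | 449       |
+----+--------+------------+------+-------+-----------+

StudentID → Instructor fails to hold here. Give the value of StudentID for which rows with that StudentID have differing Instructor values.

StudentID=455: row 1 → Instructor = V55 ✓
StudentID=453: rows 2, 4 → Instructor = V63, V63 ✓
StudentID=457: rows 3, 6 → Instructor = V34, V34 ✓
StudentID=450: rows 5, 7 → Instructor = V79, V79 ✓
StudentID=451: rows 8, 10 → Instructor takes values {V63, V77} — violation
StudentID=454: row 9 → Instructor = V95 ✓
StudentID=461: row 11 → Instructor = V95 ✓
StudentID=449: row 12 → Instructor = V11 ✓
The only StudentID value with inconsistent Instructor is StudentID=451.

451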